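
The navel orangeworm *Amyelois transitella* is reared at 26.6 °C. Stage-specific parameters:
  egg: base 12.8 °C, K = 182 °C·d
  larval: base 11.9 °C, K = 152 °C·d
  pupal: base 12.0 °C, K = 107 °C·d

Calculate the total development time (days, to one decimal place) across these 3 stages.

egg: 182 / (26.6 − 12.8) = 182 / 13.8 = 13.188 d.
larval: 152 / (26.6 − 11.9) = 152 / 14.7 = 10.340 d.
pupal: 107 / (26.6 − 12.0) = 107 / 14.6 = 7.329 d.
Sum = 30.857 ≈ 30.9 days.

30.9 days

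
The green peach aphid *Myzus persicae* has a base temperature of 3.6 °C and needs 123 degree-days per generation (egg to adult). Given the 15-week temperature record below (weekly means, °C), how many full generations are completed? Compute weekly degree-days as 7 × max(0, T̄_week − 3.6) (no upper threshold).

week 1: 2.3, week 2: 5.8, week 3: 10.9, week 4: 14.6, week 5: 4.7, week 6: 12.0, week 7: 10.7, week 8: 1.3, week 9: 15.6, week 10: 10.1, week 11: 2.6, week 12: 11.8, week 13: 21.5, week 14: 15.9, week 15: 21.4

6 generations

Weekly DD (7 × max(0, T̄ − 3.6)): 0.0, 15.4, 51.1, 77.0, 7.7, 58.8, 49.7, 0.0, 84.0, 45.5, 0.0, 57.4, 125.3, 86.1, 124.6.
Season total = 782.6 DD.
Complete generations = ⌊782.6 / 123⌋ = 6.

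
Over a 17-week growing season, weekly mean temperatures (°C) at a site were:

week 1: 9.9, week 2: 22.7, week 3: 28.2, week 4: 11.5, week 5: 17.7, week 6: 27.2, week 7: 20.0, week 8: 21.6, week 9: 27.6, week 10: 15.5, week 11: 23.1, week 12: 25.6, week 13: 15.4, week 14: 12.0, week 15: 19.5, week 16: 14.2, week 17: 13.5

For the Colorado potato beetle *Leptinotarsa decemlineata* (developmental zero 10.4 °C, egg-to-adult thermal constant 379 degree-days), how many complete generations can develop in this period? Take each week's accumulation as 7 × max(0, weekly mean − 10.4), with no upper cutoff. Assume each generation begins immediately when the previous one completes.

Weekly DD (7 × max(0, T̄ − 10.4)): 0.0, 86.1, 124.6, 7.7, 51.1, 117.6, 67.2, 78.4, 120.4, 35.7, 88.9, 106.4, 35.0, 11.2, 63.7, 26.6, 21.7.
Season total = 1042.3 DD.
Complete generations = ⌊1042.3 / 379⌋ = 2.

2 generations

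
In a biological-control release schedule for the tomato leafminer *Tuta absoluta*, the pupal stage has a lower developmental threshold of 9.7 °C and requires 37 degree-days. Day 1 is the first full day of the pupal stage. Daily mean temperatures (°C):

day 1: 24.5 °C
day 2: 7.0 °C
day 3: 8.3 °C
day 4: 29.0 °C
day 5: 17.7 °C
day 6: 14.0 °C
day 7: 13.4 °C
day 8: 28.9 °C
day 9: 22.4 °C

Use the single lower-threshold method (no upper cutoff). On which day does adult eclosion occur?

day 5

Daily DD above 9.7 °C: 14.8, 0.0, 0.0, 19.3, 8.0, 4.3, 3.7, 19.2, 12.7.
Cumulative: 14.8, 14.8, 14.8, 34.1, 42.1, 46.4, 50.1, 69.3, 82.0.
The total first reaches 37 DD on day 5.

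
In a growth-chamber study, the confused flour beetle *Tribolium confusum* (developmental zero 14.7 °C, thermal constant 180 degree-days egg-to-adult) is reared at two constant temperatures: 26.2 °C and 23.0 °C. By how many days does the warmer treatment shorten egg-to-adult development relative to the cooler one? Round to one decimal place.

6.0 days

At 26.2 °C: 180 / (26.2 − 14.7) = 180 / 11.5 = 15.652 d.
At 23.0 °C: 180 / (23.0 − 14.7) = 180 / 8.3 = 21.687 d.
Difference = |15.652 − 21.687| = 6.035 ≈ 6.0 days.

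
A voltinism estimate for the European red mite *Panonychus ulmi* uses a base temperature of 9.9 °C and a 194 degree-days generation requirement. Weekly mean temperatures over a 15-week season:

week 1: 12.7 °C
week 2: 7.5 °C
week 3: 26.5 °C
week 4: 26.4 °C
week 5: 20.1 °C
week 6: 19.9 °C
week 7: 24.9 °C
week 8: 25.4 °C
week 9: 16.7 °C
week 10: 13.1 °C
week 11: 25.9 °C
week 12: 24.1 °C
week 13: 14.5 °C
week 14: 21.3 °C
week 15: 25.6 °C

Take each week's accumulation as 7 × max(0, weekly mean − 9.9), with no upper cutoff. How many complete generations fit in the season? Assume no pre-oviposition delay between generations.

Weekly DD (7 × max(0, T̄ − 9.9)): 19.6, 0.0, 116.2, 115.5, 71.4, 70.0, 105.0, 108.5, 47.6, 22.4, 112.0, 99.4, 32.2, 79.8, 109.9.
Season total = 1109.5 DD.
Complete generations = ⌊1109.5 / 194⌋ = 5.

5 generations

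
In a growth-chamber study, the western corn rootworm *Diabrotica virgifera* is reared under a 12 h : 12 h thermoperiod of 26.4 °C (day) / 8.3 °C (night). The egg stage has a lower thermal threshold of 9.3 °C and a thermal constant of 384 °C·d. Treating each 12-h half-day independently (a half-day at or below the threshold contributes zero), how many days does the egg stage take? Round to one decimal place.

44.9 days

Day half: max(0, 26.4 − 9.3) × 0.5 = 17.1 × 0.5 = 8.55 DD.
Night half: max(0, 8.3 − 9.3) × 0.5 = 0.0 × 0.5 = 0.00 DD.
Per 24 h: 8.55 DD/day.
Duration = 384 / 8.55 = 44.912 ≈ 44.9 days.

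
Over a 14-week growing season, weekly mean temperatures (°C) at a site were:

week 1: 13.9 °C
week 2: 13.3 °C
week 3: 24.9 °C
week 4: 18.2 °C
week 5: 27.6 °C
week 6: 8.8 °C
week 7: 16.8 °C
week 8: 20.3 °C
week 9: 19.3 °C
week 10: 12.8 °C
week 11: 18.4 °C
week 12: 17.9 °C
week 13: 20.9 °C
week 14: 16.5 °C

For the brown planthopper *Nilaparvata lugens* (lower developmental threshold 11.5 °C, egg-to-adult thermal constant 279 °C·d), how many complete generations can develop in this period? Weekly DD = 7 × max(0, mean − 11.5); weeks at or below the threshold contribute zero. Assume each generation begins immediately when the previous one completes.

2 generations

Weekly DD (7 × max(0, T̄ − 11.5)): 16.8, 12.6, 93.8, 46.9, 112.7, 0.0, 37.1, 61.6, 54.6, 9.1, 48.3, 44.8, 65.8, 35.0.
Season total = 639.1 DD.
Complete generations = ⌊639.1 / 279⌋ = 2.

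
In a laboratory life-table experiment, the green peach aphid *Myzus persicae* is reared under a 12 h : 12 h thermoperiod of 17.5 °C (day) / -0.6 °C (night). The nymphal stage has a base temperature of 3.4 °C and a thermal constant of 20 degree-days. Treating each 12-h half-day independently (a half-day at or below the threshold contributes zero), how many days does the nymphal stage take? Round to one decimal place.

Day half: max(0, 17.5 − 3.4) × 0.5 = 14.1 × 0.5 = 7.05 DD.
Night half: max(0, -0.6 − 3.4) × 0.5 = 0.0 × 0.5 = 0.00 DD.
Per 24 h: 7.05 DD/day.
Duration = 20 / 7.05 = 2.837 ≈ 2.8 days.

2.8 days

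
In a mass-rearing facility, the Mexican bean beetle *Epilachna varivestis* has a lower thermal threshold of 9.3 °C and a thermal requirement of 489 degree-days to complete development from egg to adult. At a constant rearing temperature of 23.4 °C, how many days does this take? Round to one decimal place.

Daily accumulation = 23.4 − 9.3 = 14.1 DD/day.
Duration = 489 / 14.1 = 34.681 ≈ 34.7 days.

34.7 days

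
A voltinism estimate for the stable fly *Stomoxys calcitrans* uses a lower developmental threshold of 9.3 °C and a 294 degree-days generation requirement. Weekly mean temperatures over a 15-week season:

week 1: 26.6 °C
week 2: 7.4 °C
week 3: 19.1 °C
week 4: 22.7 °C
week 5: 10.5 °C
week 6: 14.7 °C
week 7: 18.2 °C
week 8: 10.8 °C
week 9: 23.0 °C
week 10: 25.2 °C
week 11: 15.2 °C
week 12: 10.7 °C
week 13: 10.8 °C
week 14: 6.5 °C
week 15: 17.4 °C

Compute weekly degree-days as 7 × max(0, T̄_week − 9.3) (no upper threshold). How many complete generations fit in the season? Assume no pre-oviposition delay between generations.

Weekly DD (7 × max(0, T̄ − 9.3)): 121.1, 0.0, 68.6, 93.8, 8.4, 37.8, 62.3, 10.5, 95.9, 111.3, 41.3, 9.8, 10.5, 0.0, 56.7.
Season total = 728.0 DD.
Complete generations = ⌊728.0 / 294⌋ = 2.

2 generations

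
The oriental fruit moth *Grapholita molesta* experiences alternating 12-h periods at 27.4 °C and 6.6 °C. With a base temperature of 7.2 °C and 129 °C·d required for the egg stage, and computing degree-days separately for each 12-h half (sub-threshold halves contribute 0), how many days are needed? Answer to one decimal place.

Day half: max(0, 27.4 − 7.2) × 0.5 = 20.2 × 0.5 = 10.10 DD.
Night half: max(0, 6.6 − 7.2) × 0.5 = 0.0 × 0.5 = 0.00 DD.
Per 24 h: 10.10 DD/day.
Duration = 129 / 10.10 = 12.772 ≈ 12.8 days.

12.8 days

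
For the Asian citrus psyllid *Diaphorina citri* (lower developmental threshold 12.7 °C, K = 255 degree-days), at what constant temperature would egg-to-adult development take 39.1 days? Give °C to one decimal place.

Required daily accumulation = 255 / 39.1 = 6.522 DD/day.
T = T_base + 6.522 = 12.7 + 6.522 = 19.222 ≈ 19.2 °C.

19.2 °C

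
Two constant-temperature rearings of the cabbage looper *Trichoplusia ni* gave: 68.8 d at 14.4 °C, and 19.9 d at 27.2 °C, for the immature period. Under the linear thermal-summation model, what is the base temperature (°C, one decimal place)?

9.2 °C

Under the model K = D·(T − T_b), so D₁·(T₁ − T_b) = D₂·(T₂ − T_b).
68.8·(14.4 − T_b) = 19.9·(27.2 − T_b)
T_b = (68.8·14.4 − 19.9·27.2) / (68.8 − 19.9) = 449.44 / 48.9 = 9.191 °C ≈ 9.2 °C.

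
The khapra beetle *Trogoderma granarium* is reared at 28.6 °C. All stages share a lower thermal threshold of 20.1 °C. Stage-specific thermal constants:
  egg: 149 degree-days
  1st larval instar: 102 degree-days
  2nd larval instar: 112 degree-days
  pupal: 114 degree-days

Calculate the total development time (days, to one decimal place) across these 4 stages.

Daily accumulation at 28.6 °C = 28.6 − 20.1 = 8.5 DD/day.
Total K = 149 + 102 + 112 + 114 = 477 DD.
Total duration = 477 / 8.5 = 56.118 ≈ 56.1 days.

56.1 days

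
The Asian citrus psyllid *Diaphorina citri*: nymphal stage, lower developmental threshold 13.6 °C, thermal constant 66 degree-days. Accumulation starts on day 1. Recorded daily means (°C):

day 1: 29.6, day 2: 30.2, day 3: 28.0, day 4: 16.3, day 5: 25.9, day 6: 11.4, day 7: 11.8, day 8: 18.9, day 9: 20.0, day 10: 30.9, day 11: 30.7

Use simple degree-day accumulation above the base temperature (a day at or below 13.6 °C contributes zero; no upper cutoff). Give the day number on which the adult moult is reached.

Daily DD above 13.6 °C: 16.0, 16.6, 14.4, 2.7, 12.3, 0.0, 0.0, 5.3, 6.4, 17.3, 17.1.
Cumulative: 16.0, 32.6, 47.0, 49.7, 62.0, 62.0, 62.0, 67.3, 73.7, 91.0, 108.1.
The total first reaches 66 DD on day 8.

day 8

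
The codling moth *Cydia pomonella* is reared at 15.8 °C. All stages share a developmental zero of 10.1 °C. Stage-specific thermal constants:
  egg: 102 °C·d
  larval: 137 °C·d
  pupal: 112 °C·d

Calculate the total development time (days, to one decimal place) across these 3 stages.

61.6 days

Daily accumulation at 15.8 °C = 15.8 − 10.1 = 5.7 DD/day.
Total K = 102 + 137 + 112 = 351 DD.
Total duration = 351 / 5.7 = 61.579 ≈ 61.6 days.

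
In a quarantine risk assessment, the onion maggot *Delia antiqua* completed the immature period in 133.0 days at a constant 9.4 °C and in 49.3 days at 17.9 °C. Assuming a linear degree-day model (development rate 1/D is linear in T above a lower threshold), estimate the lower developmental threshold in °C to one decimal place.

4.4 °C

Equal thermal constants: D₁(T₁ − T_b) = D₂(T₂ − T_b).
133.0·(9.4 − T_b) = 49.3·(17.9 − T_b)
T_b = (133.0·9.4 − 49.3·17.9) / (133.0 − 49.3) = 367.73 / 83.7 = 4.393 °C ≈ 4.4 °C.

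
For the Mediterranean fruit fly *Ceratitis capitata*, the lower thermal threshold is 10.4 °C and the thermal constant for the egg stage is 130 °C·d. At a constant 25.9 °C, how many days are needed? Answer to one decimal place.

8.4 days

Daily accumulation = 25.9 − 10.4 = 15.5 DD/day.
Duration = 130 / 15.5 = 8.387 ≈ 8.4 days.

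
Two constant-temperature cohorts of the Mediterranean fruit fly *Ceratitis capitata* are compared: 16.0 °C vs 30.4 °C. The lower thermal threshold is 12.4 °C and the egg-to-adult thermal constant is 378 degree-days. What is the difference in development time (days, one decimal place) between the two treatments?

84.0 days

At 16.0 °C: 378 / (16.0 − 12.4) = 378 / 3.6 = 105.000 d.
At 30.4 °C: 378 / (30.4 − 12.4) = 378 / 18.0 = 21.000 d.
Difference = |105.000 − 21.000| = 84.000 ≈ 84.0 days.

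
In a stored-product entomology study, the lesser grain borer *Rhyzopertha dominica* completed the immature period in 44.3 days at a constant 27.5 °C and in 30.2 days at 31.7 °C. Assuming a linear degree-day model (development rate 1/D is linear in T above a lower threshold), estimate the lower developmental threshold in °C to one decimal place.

18.5 °C

Equal thermal constants: D₁(T₁ − T_b) = D₂(T₂ − T_b).
44.3·(27.5 − T_b) = 30.2·(31.7 − T_b)
T_b = (44.3·27.5 − 30.2·31.7) / (44.3 − 30.2) = 260.91 / 14.1 = 18.504 °C ≈ 18.5 °C.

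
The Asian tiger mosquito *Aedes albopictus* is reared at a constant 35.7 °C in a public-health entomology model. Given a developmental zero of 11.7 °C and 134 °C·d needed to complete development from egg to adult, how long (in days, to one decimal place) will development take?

Daily accumulation = 35.7 − 11.7 = 24.0 DD/day.
Duration = 134 / 24.0 = 5.583 ≈ 5.6 days.

5.6 days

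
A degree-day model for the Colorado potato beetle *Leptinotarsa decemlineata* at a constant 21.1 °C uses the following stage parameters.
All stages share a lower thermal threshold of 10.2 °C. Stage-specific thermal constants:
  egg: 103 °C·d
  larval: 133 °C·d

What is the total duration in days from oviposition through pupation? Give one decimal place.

21.7 days

Daily accumulation at 21.1 °C = 21.1 − 10.2 = 10.9 DD/day.
Total K = 103 + 133 = 236 DD.
Total duration = 236 / 10.9 = 21.651 ≈ 21.7 days.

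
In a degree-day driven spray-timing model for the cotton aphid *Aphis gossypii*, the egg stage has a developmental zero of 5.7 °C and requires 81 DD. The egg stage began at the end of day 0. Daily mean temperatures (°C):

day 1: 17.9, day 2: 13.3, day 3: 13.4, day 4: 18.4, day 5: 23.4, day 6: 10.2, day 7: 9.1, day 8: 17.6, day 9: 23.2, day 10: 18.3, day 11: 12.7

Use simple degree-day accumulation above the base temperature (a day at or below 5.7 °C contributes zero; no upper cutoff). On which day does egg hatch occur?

Daily DD above 5.7 °C: 12.2, 7.6, 7.7, 12.7, 17.7, 4.5, 3.4, 11.9, 17.5, 12.6, 7.0.
Cumulative: 12.2, 19.8, 27.5, 40.2, 57.9, 62.4, 65.8, 77.7, 95.2, 107.8, 114.8.
The total first reaches 81 DD on day 9.

day 9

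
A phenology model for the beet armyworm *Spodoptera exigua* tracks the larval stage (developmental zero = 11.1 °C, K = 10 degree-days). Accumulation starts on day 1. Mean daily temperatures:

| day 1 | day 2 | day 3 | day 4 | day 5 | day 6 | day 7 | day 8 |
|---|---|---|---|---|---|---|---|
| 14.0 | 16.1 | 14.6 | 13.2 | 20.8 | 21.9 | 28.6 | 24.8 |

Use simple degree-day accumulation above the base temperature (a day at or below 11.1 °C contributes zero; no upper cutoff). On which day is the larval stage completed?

Daily DD above 11.1 °C: 2.9, 5.0, 3.5, 2.1, 9.7, 10.8, 17.5, 13.7.
Cumulative: 2.9, 7.9, 11.4, 13.5, 23.2, 34.0, 51.5, 65.2.
The total first reaches 10 DD on day 3.

day 3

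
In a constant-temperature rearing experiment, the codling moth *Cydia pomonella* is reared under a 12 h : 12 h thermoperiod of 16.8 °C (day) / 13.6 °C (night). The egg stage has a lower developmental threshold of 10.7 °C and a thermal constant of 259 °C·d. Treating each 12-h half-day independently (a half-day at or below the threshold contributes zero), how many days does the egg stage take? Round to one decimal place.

57.6 days

Day half: max(0, 16.8 − 10.7) × 0.5 = 6.1 × 0.5 = 3.05 DD.
Night half: max(0, 13.6 − 10.7) × 0.5 = 2.9 × 0.5 = 1.45 DD.
Per 24 h: 4.50 DD/day.
Duration = 259 / 4.50 = 57.556 ≈ 57.6 days.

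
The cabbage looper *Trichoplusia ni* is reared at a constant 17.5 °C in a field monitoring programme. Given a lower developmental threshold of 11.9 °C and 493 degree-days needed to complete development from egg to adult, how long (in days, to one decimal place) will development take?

Daily accumulation = 17.5 − 11.9 = 5.6 DD/day.
Duration = 493 / 5.6 = 88.036 ≈ 88.0 days.

88.0 days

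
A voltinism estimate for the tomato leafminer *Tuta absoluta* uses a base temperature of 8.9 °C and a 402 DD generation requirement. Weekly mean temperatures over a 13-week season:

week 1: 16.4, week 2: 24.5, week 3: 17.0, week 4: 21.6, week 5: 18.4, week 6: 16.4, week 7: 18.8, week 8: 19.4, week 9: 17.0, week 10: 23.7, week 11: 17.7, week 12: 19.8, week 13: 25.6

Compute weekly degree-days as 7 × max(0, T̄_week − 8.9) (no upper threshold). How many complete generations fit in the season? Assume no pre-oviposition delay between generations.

2 generations

Weekly DD (7 × max(0, T̄ − 8.9)): 52.5, 109.2, 56.7, 88.9, 66.5, 52.5, 69.3, 73.5, 56.7, 103.6, 61.6, 76.3, 116.9.
Season total = 984.2 DD.
Complete generations = ⌊984.2 / 402⌋ = 2.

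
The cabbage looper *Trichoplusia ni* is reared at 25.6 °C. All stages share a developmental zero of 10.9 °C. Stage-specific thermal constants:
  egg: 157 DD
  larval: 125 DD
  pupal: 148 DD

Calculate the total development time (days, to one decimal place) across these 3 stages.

Daily accumulation at 25.6 °C = 25.6 − 10.9 = 14.7 DD/day.
Total K = 157 + 125 + 148 = 430 DD.
Total duration = 430 / 14.7 = 29.252 ≈ 29.3 days.

29.3 days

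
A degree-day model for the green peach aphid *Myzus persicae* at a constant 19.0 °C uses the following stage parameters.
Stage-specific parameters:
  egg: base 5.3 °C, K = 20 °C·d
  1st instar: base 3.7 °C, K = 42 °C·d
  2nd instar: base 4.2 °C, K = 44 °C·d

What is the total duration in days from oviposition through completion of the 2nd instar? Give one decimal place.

egg: 20 / (19.0 − 5.3) = 20 / 13.7 = 1.460 d.
1st instar: 42 / (19.0 − 3.7) = 42 / 15.3 = 2.745 d.
2nd instar: 44 / (19.0 − 4.2) = 44 / 14.8 = 2.973 d.
Sum = 7.178 ≈ 7.2 days.

7.2 days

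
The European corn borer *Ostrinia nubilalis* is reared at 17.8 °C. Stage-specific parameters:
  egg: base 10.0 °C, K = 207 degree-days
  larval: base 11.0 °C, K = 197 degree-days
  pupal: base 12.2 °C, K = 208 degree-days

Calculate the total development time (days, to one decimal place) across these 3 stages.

92.7 days

egg: 207 / (17.8 − 10.0) = 207 / 7.8 = 26.538 d.
larval: 197 / (17.8 − 11.0) = 197 / 6.8 = 28.971 d.
pupal: 208 / (17.8 − 12.2) = 208 / 5.6 = 37.143 d.
Sum = 92.652 ≈ 92.7 days.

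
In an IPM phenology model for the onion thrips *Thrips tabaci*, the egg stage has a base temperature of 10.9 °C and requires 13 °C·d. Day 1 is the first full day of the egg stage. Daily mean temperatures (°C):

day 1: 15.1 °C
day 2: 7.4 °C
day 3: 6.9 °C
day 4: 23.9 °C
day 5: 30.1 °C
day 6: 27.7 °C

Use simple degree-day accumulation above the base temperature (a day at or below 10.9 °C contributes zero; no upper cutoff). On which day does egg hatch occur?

day 4

Daily DD above 10.9 °C: 4.2, 0.0, 0.0, 13.0, 19.2, 16.8.
Cumulative: 4.2, 4.2, 4.2, 17.2, 36.4, 53.2.
The total first reaches 13 DD on day 4.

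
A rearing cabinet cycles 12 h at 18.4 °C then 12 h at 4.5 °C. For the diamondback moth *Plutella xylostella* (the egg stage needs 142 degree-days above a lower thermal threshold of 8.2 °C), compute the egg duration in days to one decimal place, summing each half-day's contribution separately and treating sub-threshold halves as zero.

27.8 days

Day half: max(0, 18.4 − 8.2) × 0.5 = 10.2 × 0.5 = 5.10 DD.
Night half: max(0, 4.5 − 8.2) × 0.5 = 0.0 × 0.5 = 0.00 DD.
Per 24 h: 5.10 DD/day.
Duration = 142 / 5.10 = 27.843 ≈ 27.8 days.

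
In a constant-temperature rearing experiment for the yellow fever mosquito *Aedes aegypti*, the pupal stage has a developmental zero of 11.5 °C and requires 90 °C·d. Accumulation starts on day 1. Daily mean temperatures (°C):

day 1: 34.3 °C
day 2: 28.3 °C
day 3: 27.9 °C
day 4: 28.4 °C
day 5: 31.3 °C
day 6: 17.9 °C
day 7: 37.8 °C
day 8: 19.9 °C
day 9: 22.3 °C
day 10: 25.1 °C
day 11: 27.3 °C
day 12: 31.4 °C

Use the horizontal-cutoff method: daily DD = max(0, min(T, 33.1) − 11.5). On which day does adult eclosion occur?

Daily DD above 11.5 °C (capped at 21.6): 21.6, 16.8, 16.4, 16.9, 19.8, 6.4, 21.6, 8.4, 10.8, 13.6, 15.8, 19.9.
Cumulative: 21.6, 38.4, 54.8, 71.7, 91.5, 97.9, 119.5, 127.9, 138.7, 152.3, 168.1, 188.0.
The total first reaches 90 DD on day 5.

day 5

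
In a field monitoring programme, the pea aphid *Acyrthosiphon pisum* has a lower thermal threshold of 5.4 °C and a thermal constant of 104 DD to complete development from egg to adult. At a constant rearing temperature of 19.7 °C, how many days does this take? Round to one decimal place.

Daily accumulation = 19.7 − 5.4 = 14.3 DD/day.
Duration = 104 / 14.3 = 7.273 ≈ 7.3 days.

7.3 days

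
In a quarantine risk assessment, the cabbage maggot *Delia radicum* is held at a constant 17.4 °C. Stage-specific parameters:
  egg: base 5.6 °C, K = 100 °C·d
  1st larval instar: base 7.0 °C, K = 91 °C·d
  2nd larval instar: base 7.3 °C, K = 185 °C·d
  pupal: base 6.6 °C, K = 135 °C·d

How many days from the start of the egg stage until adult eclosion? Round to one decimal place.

egg: 100 / (17.4 − 5.6) = 100 / 11.8 = 8.475 d.
1st larval instar: 91 / (17.4 − 7.0) = 91 / 10.4 = 8.750 d.
2nd larval instar: 185 / (17.4 − 7.3) = 185 / 10.1 = 18.317 d.
pupal: 135 / (17.4 − 6.6) = 135 / 10.8 = 12.500 d.
Sum = 48.041 ≈ 48.0 days.

48.0 days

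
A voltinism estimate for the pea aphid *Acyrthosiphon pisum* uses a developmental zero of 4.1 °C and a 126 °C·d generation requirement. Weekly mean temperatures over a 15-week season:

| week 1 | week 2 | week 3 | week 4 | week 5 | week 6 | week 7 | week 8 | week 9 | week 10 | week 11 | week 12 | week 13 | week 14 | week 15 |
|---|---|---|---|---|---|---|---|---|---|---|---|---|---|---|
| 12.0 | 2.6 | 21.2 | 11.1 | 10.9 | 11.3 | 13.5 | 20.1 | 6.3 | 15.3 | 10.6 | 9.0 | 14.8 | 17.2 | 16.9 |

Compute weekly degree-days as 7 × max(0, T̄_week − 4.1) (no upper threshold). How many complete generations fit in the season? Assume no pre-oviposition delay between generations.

Weekly DD (7 × max(0, T̄ − 4.1)): 55.3, 0.0, 119.7, 49.0, 47.6, 50.4, 65.8, 112.0, 15.4, 78.4, 45.5, 34.3, 74.9, 91.7, 89.6.
Season total = 929.6 DD.
Complete generations = ⌊929.6 / 126⌋ = 7.

7 generations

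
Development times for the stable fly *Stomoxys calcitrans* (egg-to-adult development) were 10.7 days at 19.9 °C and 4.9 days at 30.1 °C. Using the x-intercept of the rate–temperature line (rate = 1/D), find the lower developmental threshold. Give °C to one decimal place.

11.3 °C

Under the model K = D·(T − T_b), so D₁·(T₁ − T_b) = D₂·(T₂ − T_b).
10.7·(19.9 − T_b) = 4.9·(30.1 − T_b)
T_b = (10.7·19.9 − 4.9·30.1) / (10.7 − 4.9) = 65.44 / 5.8 = 11.283 °C ≈ 11.3 °C.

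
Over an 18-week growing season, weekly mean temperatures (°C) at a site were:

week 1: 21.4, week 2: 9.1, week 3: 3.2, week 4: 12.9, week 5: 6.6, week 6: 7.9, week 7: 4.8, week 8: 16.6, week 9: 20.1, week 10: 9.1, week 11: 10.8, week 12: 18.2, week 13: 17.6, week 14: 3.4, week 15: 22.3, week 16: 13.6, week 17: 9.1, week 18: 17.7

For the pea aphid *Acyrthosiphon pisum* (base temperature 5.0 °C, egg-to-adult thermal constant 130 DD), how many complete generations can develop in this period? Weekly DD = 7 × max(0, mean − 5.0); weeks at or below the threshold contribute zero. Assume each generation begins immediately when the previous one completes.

Weekly DD (7 × max(0, T̄ − 5.0)): 114.8, 28.7, 0.0, 55.3, 11.2, 20.3, 0.0, 81.2, 105.7, 28.7, 40.6, 92.4, 88.2, 0.0, 121.1, 60.2, 28.7, 88.9.
Season total = 966.0 DD.
Complete generations = ⌊966.0 / 130⌋ = 7.

7 generations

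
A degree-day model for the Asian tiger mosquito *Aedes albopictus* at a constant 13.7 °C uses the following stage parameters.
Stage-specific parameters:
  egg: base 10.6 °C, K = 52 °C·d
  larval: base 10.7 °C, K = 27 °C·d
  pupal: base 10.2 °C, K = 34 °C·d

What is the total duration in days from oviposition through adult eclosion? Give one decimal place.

egg: 52 / (13.7 − 10.6) = 52 / 3.1 = 16.774 d.
larval: 27 / (13.7 − 10.7) = 27 / 3.0 = 9.000 d.
pupal: 34 / (13.7 − 10.2) = 34 / 3.5 = 9.714 d.
Sum = 35.488 ≈ 35.5 days.

35.5 days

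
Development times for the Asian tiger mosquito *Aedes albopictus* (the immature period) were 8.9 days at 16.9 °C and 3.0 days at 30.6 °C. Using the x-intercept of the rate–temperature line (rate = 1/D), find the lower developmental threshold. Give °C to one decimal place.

Under the model K = D·(T − T_b), so D₁·(T₁ − T_b) = D₂·(T₂ − T_b).
8.9·(16.9 − T_b) = 3.0·(30.6 − T_b)
T_b = (8.9·16.9 − 3.0·30.6) / (8.9 − 3.0) = 58.61 / 5.9 = 9.934 °C ≈ 9.9 °C.

9.9 °C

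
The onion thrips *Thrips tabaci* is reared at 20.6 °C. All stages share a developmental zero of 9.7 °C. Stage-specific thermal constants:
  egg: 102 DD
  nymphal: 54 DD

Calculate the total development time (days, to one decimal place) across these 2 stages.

14.3 days

Daily accumulation at 20.6 °C = 20.6 − 9.7 = 10.9 DD/day.
Total K = 102 + 54 = 156 DD.
Total duration = 156 / 10.9 = 14.312 ≈ 14.3 days.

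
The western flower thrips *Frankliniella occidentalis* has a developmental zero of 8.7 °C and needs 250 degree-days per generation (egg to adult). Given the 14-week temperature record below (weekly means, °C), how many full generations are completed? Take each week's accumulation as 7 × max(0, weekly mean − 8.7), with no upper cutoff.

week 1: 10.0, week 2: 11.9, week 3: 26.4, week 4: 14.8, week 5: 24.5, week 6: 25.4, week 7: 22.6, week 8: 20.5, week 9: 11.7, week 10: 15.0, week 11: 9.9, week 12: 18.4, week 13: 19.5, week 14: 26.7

Weekly DD (7 × max(0, T̄ − 8.7)): 9.1, 22.4, 123.9, 42.7, 110.6, 116.9, 97.3, 82.6, 21.0, 44.1, 8.4, 67.9, 75.6, 126.0.
Season total = 948.5 DD.
Complete generations = ⌊948.5 / 250⌋ = 3.

3 generations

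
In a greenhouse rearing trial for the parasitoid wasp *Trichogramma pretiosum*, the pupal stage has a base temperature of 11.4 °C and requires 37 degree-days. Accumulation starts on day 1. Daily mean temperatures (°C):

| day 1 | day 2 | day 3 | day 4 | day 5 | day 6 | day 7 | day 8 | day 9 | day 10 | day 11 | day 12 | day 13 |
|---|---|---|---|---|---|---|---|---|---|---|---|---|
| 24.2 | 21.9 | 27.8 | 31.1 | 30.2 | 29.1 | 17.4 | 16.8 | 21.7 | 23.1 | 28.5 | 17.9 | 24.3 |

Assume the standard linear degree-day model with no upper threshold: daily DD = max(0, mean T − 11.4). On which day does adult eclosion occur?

day 3

Daily DD above 11.4 °C: 12.8, 10.5, 16.4, 19.7, 18.8, 17.7, 6.0, 5.4, 10.3, 11.7, 17.1, 6.5, 12.9.
Cumulative: 12.8, 23.3, 39.7, 59.4, 78.2, 95.9, 101.9, 107.3, 117.6, 129.3, 146.4, 152.9, 165.8.
The total first reaches 37 DD on day 3.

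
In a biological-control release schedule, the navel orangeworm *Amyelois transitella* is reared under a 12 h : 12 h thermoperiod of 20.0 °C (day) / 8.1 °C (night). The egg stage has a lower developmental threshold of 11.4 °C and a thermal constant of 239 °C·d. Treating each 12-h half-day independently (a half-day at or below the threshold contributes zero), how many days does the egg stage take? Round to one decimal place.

55.6 days

Day half: max(0, 20.0 − 11.4) × 0.5 = 8.6 × 0.5 = 4.30 DD.
Night half: max(0, 8.1 − 11.4) × 0.5 = 0.0 × 0.5 = 0.00 DD.
Per 24 h: 4.30 DD/day.
Duration = 239 / 4.30 = 55.581 ≈ 55.6 days.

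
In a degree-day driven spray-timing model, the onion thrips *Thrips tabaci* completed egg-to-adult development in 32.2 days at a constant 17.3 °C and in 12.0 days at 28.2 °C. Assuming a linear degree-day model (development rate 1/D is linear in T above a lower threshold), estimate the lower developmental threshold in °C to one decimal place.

Linear rate model ⇒ the product D·(T − T_b) is constant across temperatures.
32.2·(17.3 − T_b) = 12.0·(28.2 − T_b)
T_b = (32.2·17.3 − 12.0·28.2) / (32.2 − 12.0) = 218.66 / 20.2 = 10.825 °C ≈ 10.8 °C.

10.8 °C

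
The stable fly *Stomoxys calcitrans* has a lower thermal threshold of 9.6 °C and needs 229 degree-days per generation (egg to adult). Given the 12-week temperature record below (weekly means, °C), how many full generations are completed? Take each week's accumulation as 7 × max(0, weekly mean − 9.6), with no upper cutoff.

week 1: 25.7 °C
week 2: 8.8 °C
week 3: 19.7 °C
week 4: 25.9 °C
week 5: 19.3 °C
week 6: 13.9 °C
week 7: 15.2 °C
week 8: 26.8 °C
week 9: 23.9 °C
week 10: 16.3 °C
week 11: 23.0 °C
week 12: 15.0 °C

3 generations

Weekly DD (7 × max(0, T̄ − 9.6)): 112.7, 0.0, 70.7, 114.1, 67.9, 30.1, 39.2, 120.4, 100.1, 46.9, 93.8, 37.8.
Season total = 833.7 DD.
Complete generations = ⌊833.7 / 229⌋ = 3.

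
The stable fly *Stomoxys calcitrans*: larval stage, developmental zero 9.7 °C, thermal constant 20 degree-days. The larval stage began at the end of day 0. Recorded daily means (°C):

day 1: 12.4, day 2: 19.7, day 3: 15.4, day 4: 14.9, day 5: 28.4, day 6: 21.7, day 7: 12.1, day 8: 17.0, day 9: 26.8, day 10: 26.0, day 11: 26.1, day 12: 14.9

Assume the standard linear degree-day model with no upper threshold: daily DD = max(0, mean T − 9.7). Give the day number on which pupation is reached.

day 4

Daily DD above 9.7 °C: 2.7, 10.0, 5.7, 5.2, 18.7, 12.0, 2.4, 7.3, 17.1, 16.3, 16.4, 5.2.
Cumulative: 2.7, 12.7, 18.4, 23.6, 42.3, 54.3, 56.7, 64.0, 81.1, 97.4, 113.8, 119.0.
The total first reaches 20 DD on day 4.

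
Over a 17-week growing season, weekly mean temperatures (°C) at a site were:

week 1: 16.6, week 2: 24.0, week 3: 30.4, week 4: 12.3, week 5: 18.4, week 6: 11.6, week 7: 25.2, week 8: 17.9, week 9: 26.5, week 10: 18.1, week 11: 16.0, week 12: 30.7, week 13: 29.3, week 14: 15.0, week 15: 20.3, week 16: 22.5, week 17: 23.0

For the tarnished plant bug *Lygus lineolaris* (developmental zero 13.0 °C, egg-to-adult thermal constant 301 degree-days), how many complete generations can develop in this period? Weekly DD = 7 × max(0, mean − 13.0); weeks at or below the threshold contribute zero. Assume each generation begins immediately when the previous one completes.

3 generations

Weekly DD (7 × max(0, T̄ − 13.0)): 25.2, 77.0, 121.8, 0.0, 37.8, 0.0, 85.4, 34.3, 94.5, 35.7, 21.0, 123.9, 114.1, 14.0, 51.1, 66.5, 70.0.
Season total = 972.3 DD.
Complete generations = ⌊972.3 / 301⌋ = 3.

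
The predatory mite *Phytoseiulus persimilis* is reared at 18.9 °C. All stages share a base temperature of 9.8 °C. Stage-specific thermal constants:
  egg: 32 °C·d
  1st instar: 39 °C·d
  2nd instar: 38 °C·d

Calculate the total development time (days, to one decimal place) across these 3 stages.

12.0 days

Daily accumulation at 18.9 °C = 18.9 − 9.8 = 9.1 DD/day.
Total K = 32 + 39 + 38 = 109 DD.
Total duration = 109 / 9.1 = 11.978 ≈ 12.0 days.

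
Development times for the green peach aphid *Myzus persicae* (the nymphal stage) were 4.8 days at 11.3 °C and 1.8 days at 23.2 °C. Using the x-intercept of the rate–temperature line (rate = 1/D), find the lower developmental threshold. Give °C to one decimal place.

Under the model K = D·(T − T_b), so D₁·(T₁ − T_b) = D₂·(T₂ − T_b).
4.8·(11.3 − T_b) = 1.8·(23.2 − T_b)
T_b = (4.8·11.3 − 1.8·23.2) / (4.8 − 1.8) = 12.48 / 3.0 = 4.160 °C ≈ 4.2 °C.

4.2 °C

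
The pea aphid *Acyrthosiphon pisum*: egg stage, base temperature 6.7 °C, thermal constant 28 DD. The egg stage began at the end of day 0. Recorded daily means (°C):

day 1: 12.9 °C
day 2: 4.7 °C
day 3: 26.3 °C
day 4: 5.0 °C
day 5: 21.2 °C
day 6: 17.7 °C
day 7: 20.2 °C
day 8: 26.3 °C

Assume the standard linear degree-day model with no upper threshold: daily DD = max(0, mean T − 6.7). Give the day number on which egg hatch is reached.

Daily DD above 6.7 °C: 6.2, 0.0, 19.6, 0.0, 14.5, 11.0, 13.5, 19.6.
Cumulative: 6.2, 6.2, 25.8, 25.8, 40.3, 51.3, 64.8, 84.4.
The total first reaches 28 DD on day 5.

day 5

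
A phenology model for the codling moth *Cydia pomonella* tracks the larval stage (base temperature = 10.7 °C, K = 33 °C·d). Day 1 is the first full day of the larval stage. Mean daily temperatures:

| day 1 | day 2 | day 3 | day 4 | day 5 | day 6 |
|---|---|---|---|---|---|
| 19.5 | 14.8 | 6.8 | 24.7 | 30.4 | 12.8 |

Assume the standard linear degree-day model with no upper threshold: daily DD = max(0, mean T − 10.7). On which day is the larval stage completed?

day 5

Daily DD above 10.7 °C: 8.8, 4.1, 0.0, 14.0, 19.7, 2.1.
Cumulative: 8.8, 12.9, 12.9, 26.9, 46.6, 48.7.
The total first reaches 33 DD on day 5.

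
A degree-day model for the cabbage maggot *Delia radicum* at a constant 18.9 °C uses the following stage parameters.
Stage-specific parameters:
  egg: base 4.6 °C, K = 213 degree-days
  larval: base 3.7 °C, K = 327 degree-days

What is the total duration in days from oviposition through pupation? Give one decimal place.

egg: 213 / (18.9 − 4.6) = 213 / 14.3 = 14.895 d.
larval: 327 / (18.9 − 3.7) = 327 / 15.2 = 21.513 d.
Sum = 36.408 ≈ 36.4 days.

36.4 days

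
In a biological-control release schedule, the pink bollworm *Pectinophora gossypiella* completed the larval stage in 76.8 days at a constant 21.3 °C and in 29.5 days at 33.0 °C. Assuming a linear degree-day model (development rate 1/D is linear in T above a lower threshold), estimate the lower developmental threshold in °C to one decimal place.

Linear rate model ⇒ the product D·(T − T_b) is constant across temperatures.
76.8·(21.3 − T_b) = 29.5·(33.0 − T_b)
T_b = (76.8·21.3 − 29.5·33.0) / (76.8 − 29.5) = 662.34 / 47.3 = 14.003 °C ≈ 14.0 °C.

14.0 °C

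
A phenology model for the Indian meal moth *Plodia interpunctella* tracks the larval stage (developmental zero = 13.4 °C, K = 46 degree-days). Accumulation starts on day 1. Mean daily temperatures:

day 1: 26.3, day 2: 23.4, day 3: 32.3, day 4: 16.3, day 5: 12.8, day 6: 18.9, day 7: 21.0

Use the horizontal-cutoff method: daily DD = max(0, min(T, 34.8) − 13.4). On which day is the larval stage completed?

day 6

Daily DD above 13.4 °C (capped at 21.4): 12.9, 10.0, 18.9, 2.9, 0.0, 5.5, 7.6.
Cumulative: 12.9, 22.9, 41.8, 44.7, 44.7, 50.2, 57.8.
The total first reaches 46 DD on day 6.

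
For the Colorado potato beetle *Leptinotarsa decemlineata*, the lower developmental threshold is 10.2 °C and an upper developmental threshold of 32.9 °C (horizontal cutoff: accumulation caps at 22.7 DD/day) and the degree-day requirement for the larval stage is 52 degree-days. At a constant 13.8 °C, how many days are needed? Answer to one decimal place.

14.4 days

Daily accumulation = 13.8 − 10.2 = 3.6 DD/day.
Duration = 52 / 3.6 = 14.444 ≈ 14.4 days.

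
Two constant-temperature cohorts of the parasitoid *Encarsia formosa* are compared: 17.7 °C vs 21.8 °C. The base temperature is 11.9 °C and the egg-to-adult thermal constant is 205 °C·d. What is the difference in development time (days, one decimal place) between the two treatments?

At 17.7 °C: 205 / (17.7 − 11.9) = 205 / 5.8 = 35.345 d.
At 21.8 °C: 205 / (21.8 − 11.9) = 205 / 9.9 = 20.707 d.
Difference = |35.345 − 20.707| = 14.638 ≈ 14.6 days.

14.6 days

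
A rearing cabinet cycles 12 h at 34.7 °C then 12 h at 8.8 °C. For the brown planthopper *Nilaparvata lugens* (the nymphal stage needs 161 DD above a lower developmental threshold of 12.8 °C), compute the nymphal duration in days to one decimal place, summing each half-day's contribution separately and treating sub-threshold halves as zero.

14.7 days

Day half: max(0, 34.7 − 12.8) × 0.5 = 21.9 × 0.5 = 10.95 DD.
Night half: max(0, 8.8 − 12.8) × 0.5 = 0.0 × 0.5 = 0.00 DD.
Per 24 h: 10.95 DD/day.
Duration = 161 / 10.95 = 14.703 ≈ 14.7 days.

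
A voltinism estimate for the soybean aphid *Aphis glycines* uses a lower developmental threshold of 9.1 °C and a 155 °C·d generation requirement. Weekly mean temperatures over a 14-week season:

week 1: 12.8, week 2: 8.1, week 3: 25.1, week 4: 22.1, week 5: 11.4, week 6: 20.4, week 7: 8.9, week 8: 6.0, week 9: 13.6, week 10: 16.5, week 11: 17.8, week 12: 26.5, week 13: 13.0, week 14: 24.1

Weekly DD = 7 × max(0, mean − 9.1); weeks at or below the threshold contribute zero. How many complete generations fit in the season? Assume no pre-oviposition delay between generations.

Weekly DD (7 × max(0, T̄ − 9.1)): 25.9, 0.0, 112.0, 91.0, 16.1, 79.1, 0.0, 0.0, 31.5, 51.8, 60.9, 121.8, 27.3, 105.0.
Season total = 722.4 DD.
Complete generations = ⌊722.4 / 155⌋ = 4.

4 generations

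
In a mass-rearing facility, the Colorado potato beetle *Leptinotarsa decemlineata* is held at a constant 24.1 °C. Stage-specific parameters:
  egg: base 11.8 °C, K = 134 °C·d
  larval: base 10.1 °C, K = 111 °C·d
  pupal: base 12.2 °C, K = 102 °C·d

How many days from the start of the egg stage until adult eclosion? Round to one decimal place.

egg: 134 / (24.1 − 11.8) = 134 / 12.3 = 10.894 d.
larval: 111 / (24.1 − 10.1) = 111 / 14.0 = 7.929 d.
pupal: 102 / (24.1 − 12.2) = 102 / 11.9 = 8.571 d.
Sum = 27.394 ≈ 27.4 days.

27.4 days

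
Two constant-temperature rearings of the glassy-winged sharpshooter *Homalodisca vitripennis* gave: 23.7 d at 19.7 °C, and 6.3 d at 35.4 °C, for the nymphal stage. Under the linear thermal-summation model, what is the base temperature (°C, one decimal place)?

Linear rate model ⇒ the product D·(T − T_b) is constant across temperatures.
23.7·(19.7 − T_b) = 6.3·(35.4 − T_b)
T_b = (23.7·19.7 − 6.3·35.4) / (23.7 − 6.3) = 243.87 / 17.4 = 14.016 °C ≈ 14.0 °C.

14.0 °C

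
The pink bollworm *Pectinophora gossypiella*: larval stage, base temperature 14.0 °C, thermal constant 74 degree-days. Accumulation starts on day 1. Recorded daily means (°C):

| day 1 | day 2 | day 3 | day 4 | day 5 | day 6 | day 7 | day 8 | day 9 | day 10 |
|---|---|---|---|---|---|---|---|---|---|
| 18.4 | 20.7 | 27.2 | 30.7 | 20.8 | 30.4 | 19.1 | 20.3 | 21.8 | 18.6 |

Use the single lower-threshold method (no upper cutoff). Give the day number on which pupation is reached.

Daily DD above 14.0 °C: 4.4, 6.7, 13.2, 16.7, 6.8, 16.4, 5.1, 6.3, 7.8, 4.6.
Cumulative: 4.4, 11.1, 24.3, 41.0, 47.8, 64.2, 69.3, 75.6, 83.4, 88.0.
The total first reaches 74 DD on day 8.

day 8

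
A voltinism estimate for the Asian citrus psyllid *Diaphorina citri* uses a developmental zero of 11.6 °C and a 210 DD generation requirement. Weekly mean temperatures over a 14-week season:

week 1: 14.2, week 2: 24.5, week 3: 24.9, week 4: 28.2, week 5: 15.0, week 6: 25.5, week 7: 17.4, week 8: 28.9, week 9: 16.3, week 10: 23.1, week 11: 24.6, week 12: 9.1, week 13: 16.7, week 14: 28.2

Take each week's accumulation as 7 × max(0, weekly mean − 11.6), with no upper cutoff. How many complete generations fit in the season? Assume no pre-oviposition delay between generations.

Weekly DD (7 × max(0, T̄ − 11.6)): 18.2, 90.3, 93.1, 116.2, 23.8, 97.3, 40.6, 121.1, 32.9, 80.5, 91.0, 0.0, 35.7, 116.2.
Season total = 956.9 DD.
Complete generations = ⌊956.9 / 210⌋ = 4.

4 generations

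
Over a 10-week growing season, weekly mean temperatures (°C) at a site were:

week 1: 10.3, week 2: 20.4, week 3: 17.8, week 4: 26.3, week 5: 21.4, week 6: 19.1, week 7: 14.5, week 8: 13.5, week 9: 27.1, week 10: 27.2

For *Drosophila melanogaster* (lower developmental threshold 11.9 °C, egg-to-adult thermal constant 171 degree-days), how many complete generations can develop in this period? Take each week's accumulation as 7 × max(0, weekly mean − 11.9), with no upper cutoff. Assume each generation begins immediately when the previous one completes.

Weekly DD (7 × max(0, T̄ − 11.9)): 0.0, 59.5, 41.3, 100.8, 66.5, 50.4, 18.2, 11.2, 106.4, 107.1.
Season total = 561.4 DD.
Complete generations = ⌊561.4 / 171⌋ = 3.

3 generations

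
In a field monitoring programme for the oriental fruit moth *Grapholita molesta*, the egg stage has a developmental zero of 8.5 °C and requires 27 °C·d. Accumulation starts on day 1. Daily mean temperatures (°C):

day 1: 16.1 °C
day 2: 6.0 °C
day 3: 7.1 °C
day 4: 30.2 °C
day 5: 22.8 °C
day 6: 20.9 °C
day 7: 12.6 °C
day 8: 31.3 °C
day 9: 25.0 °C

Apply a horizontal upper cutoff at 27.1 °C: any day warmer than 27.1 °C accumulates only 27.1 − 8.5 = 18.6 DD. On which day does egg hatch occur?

day 5

Daily DD above 8.5 °C (capped at 18.6): 7.6, 0.0, 0.0, 18.6, 14.3, 12.4, 4.1, 18.6, 16.5.
Cumulative: 7.6, 7.6, 7.6, 26.2, 40.5, 52.9, 57.0, 75.6, 92.1.
The total first reaches 27 DD on day 5.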